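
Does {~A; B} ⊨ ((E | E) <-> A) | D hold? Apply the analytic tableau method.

Initial set: {~A; B; ~(((E | E) <-> A) | D)}.
~(((E | E) <-> A) | D): α-rule — add ~((E | E) <-> A), ~D.
~((E | E) <-> A): β-rule — branch into (E | E), ~A  //  ~(E | E), A.
  branch 1 (add (E | E), ~A):
    (E | E): β-rule — branch into E  //  E.
      branch 1.1 (add E):
        ○ open, literals {A=0, B=1, D=0, E=1}.
      branch 1.2 (add E):
        ○ open, literals {A=0, B=1, D=0, E=1}.
  branch 2 (add ~(E | E), A):
    × closes — contains both A and ~A.
1 branch closed, 2 open.
An open branch gives a countermodel: A=0, B=1, D=0, E=1 (unmentioned atoms arbitrary); the premises hold there but the conclusion fails.

No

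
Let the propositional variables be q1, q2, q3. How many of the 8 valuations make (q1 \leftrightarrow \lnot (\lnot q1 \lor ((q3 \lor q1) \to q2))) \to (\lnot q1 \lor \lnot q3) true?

7

Initial set: {T ((q1 \leftrightarrow \lnot (\lnot q1 \lor ((q3 \lor q1) \to q2))) \to (\lnot q1 \lor \lnot q3))}.
T ((q1 \leftrightarrow \lnot (\lnot q1 \lor ((q3 \lor q1) \to q2))) \to (\lnot q1 \lor \lnot q3)): β-rule — branch into F (q1 \leftrightarrow \lnot (\lnot q1 \lor ((q3 \lor q1) \to q2)))  //  T (\lnot q1 \lor \lnot q3).
  branch 1 (add F (q1 \leftrightarrow \lnot (\lnot q1 \lor ((q3 \lor q1) \to q2)))):
    F (q1 \leftrightarrow \lnot (\lnot q1 \lor ((q3 \lor q1) \to q2))): β-rule — branch into T q1, F \lnot (\lnot q1 \lor ((q3 \lor q1) \to q2))  //  F q1, T \lnot (\lnot q1 \lor ((q3 \lor q1) \to q2)).
      branch 1.1 (add T q1, F \lnot (\lnot q1 \lor ((q3 \lor q1) \to q2))):
        F \lnot (\lnot q1 \lor ((q3 \lor q1) \to q2)): β-rule — branch into T \lnot q1  //  T ((q3 \lor q1) \to q2).
          branch 1.1.1 (add T \lnot q1):
            × closes — contains both q1 and \lnot q1.
          branch 1.1.2 (add T ((q3 \lor q1) \to q2)):
            T ((q3 \lor q1) \to q2): β-rule — branch into F (q3 \lor q1)  //  T q2.
              branch 1.1.2.1 (add F (q3 \lor q1)):
                F (q3 \lor q1): α-rule — add F q3, F q1.
                × closes — contains both q1 and \lnot q1.
              branch 1.1.2.2 (add T q2):
                ○ open, literals {q1=T, q2=T}.
      branch 1.2 (add F q1, T \lnot (\lnot q1 \lor ((q3 \lor q1) \to q2))):
        T \lnot (\lnot q1 \lor ((q3 \lor q1) \to q2)): α-rule — add F \lnot q1, F ((q3 \lor q1) \to q2).
        × closes — contains both q1 and \lnot q1.
  branch 2 (add T (\lnot q1 \lor \lnot q3)):
    T (\lnot q1 \lor \lnot q3): β-rule — branch into T \lnot q1  //  T \lnot q3.
      branch 2.1 (add T \lnot q1):
        ○ open, literals {q1=F}.
      branch 2.2 (add T \lnot q3):
        ○ open, literals {q3=F}.
3 branches closed, 3 open.
Each open branch fixes some atoms; the unmentioned ones are free. Counting distinct full assignments: branch {q1=T, q2=T} (q3) contributes 2 new; branch {q1=F} (q2, q3) contributes 4 new; branch {q3=F} (q1, q2) contributes 1 new. Total: 7.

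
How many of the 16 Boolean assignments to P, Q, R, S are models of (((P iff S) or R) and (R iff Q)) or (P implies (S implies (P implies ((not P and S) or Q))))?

Initial set: {T ((((P iff S) or R) and (R iff Q)) or (P implies (S implies (P implies ((not P and S) or Q)))))}.
T ((((P iff S) or R) and (R iff Q)) or (P implies (S implies (P implies ((not P and S) or Q))))): β-rule — branch into T (((P iff S) or R) and (R iff Q))  //  T (P implies (S implies (P implies ((not P and S) or Q)))).
  branch 1 (add T (((P iff S) or R) and (R iff Q))):
    T (((P iff S) or R) and (R iff Q)): α-rule — add T ((P iff S) or R), T (R iff Q).
    T ((P iff S) or R): β-rule — branch into T (P iff S)  //  T R.
      branch 1.1 (add T (P iff S)):
        T (R iff Q): β-rule — branch into T R, T Q  //  F R, F Q.
          branch 1.1.1 (add T R, T Q):
            T (P iff S): β-rule — branch into T P, T S  //  F P, F S.
              branch 1.1.1.1 (add T P, T S):
                ○ open, literals {P=1, Q=1, R=1, S=1}.
              branch 1.1.1.2 (add F P, F S):
                ○ open, literals {P=0, Q=1, R=1, S=0}.
          branch 1.1.2 (add F R, F Q):
            T (P iff S): β-rule — branch into T P, T S  //  F P, F S.
              branch 1.1.2.1 (add T P, T S):
                ○ open, literals {P=1, Q=0, R=0, S=1}.
              branch 1.1.2.2 (add F P, F S):
                ○ open, literals {P=0, Q=0, R=0, S=0}.
      branch 1.2 (add T R):
        T (R iff Q): β-rule — branch into T R, T Q  //  F R, F Q.
          branch 1.2.1 (add T R, T Q):
            ○ open, literals {Q=1, R=1}.
          branch 1.2.2 (add F R, F Q):
            × closes — contains both R and not R.
  branch 2 (add T (P implies (S implies (P implies ((not P and S) or Q))))):
    T (P implies (S implies (P implies ((not P and S) or Q)))): β-rule — branch into F P  //  T (S implies (P implies ((not P and S) or Q))).
      branch 2.1 (add F P):
        ○ open, literals {P=0}.
      branch 2.2 (add T (S implies (P implies ((not P and S) or Q)))):
        T (S implies (P implies ((not P and S) or Q))): β-rule — branch into F S  //  T (P implies ((not P and S) or Q)).
          branch 2.2.1 (add F S):
            ○ open, literals {S=0}.
          branch 2.2.2 (add T (P implies ((not P and S) or Q))):
            T (P implies ((not P and S) or Q)): β-rule — branch into F P  //  T ((not P and S) or Q).
              branch 2.2.2.1 (add F P):
                ○ open, literals {P=0}.
              branch 2.2.2.2 (add T ((not P and S) or Q)):
                T ((not P and S) or Q): β-rule — branch into T (not P and S)  //  T Q.
                  branch 2.2.2.2.1 (add T (not P and S)):
                    T (not P and S): α-rule — add T not P, T S.
                    ○ open, literals {P=0, S=1}.
                  branch 2.2.2.2.2 (add T Q):
                    ○ open, literals {Q=1}.
1 branch closed, 10 open.
Each open branch fixes some atoms; the unmentioned ones are free. Counting distinct full assignments: branch {P=1, Q=1, R=1, S=1} (none free) contributes 1 new; branch {P=0, Q=1, R=1, S=0} (none free) contributes 1 new; branch {P=1, Q=0, R=0, S=1} (none free) contributes 1 new; branch {P=0, Q=0, R=0, S=0} (none free) contributes 1 new; branch {Q=1, R=1} (P, S) contributes 2 new; branch {P=0} (Q, R, S) contributes 5 new; branch {S=0} (P, Q, R) contributes 3 new; branch {P=0} (Q, R, S) contributes 0 new; branch {P=0, S=1} (Q, R) contributes 0 new; branch {Q=1} (P, R, S) contributes 1 new. Total: 15.

15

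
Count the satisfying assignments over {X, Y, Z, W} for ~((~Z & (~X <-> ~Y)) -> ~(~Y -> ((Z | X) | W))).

3

Initial set: {~((~Z & (~X <-> ~Y)) -> ~(~Y -> ((Z | X) | W)))}.
~((~Z & (~X <-> ~Y)) -> ~(~Y -> ((Z | X) | W))): α-rule — add (~Z & (~X <-> ~Y)), ~~(~Y -> ((Z | X) | W)).
(~Z & (~X <-> ~Y)): α-rule — add ~Z, (~X <-> ~Y).
~~(~Y -> ((Z | X) | W)): β-rule — branch into ~~Y  //  ((Z | X) | W).
  branch 1 (add ~~Y):
    (~X <-> ~Y): β-rule — branch into ~X, ~Y  //  ~~X, ~~Y.
      branch 1.1 (add ~X, ~Y):
        × closes — contains both Y and ~Y.
      branch 1.2 (add ~~X, ~~Y):
        ○ open, literals {X=true, Y=true, Z=false}.
  branch 2 (add ((Z | X) | W)):
    (~X <-> ~Y): β-rule — branch into ~X, ~Y  //  ~~X, ~~Y.
      branch 2.1 (add ~X, ~Y):
        ((Z | X) | W): β-rule — branch into (Z | X)  //  W.
          branch 2.1.1 (add (Z | X)):
            (Z | X): β-rule — branch into Z  //  X.
              branch 2.1.1.1 (add Z):
                × closes — contains both Z and ~Z.
              branch 2.1.1.2 (add X):
                × closes — contains both X and ~X.
          branch 2.1.2 (add W):
            ○ open, literals {W=true, X=false, Y=false, Z=false}.
      branch 2.2 (add ~~X, ~~Y):
        ((Z | X) | W): β-rule — branch into (Z | X)  //  W.
          branch 2.2.1 (add (Z | X)):
            (Z | X): β-rule — branch into Z  //  X.
              branch 2.2.1.1 (add Z):
                × closes — contains both Z and ~Z.
              branch 2.2.1.2 (add X):
                ○ open, literals {X=true, Y=true, Z=false}.
          branch 2.2.2 (add W):
            ○ open, literals {W=true, X=true, Y=true, Z=false}.
4 branches closed, 4 open.
Each open branch fixes some atoms; the unmentioned ones are free. Counting distinct full assignments: branch {X=true, Y=true, Z=false} (W) contributes 2 new; branch {W=true, X=false, Y=false, Z=false} (none free) contributes 1 new; branch {X=true, Y=true, Z=false} (W) contributes 0 new; branch {W=true, X=true, Y=true, Z=false} (none free) contributes 0 new. Total: 3.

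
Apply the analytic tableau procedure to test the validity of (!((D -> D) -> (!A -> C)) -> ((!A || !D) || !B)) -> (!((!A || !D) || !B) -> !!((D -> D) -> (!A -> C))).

Valid

Assume the negation and expand:
Initial set: {!((!((D -> D) -> (!A -> C)) -> ((!A || !D) || !B)) -> (!((!A || !D) || !B) -> !!((D -> D) -> (!A -> C))))}.
!((!((D -> D) -> (!A -> C)) -> ((!A || !D) || !B)) -> (!((!A || !D) || !B) -> !!((D -> D) -> (!A -> C)))): α-rule — add (!((D -> D) -> (!A -> C)) -> ((!A || !D) || !B)), !(!((!A || !D) || !B) -> !!((D -> D) -> (!A -> C))).
!(!((!A || !D) || !B) -> !!((D -> D) -> (!A -> C))): α-rule — add !((!A || !D) || !B), !!!((D -> D) -> (!A -> C)).
!((!A || !D) || !B): α-rule — add !(!A || !D), !!B.
!!!((D -> D) -> (!A -> C)): drop double negation, giving !((D -> D) -> (!A -> C)).
!(!A || !D): α-rule — add !!A, !!D.
!((D -> D) -> (!A -> C)): α-rule — add (D -> D), !(!A -> C).
!(!A -> C): α-rule — add !A, !C.
× closes — contains both A and !A.
All 1 branch closes.
Every branch closed, so the negation is unsatisfiable and the formula is valid.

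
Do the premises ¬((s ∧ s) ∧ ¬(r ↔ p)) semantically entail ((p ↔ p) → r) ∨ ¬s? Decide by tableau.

Initial set: {¬((s ∧ s) ∧ ¬(r ↔ p)); ¬(((p ↔ p) → r) ∨ ¬s)}.
¬(((p ↔ p) → r) ∨ ¬s): α-rule — add ¬((p ↔ p) → r), ¬¬s.
¬((p ↔ p) → r): α-rule — add (p ↔ p), ¬r.
¬((s ∧ s) ∧ ¬(r ↔ p)): β-rule — branch into ¬(s ∧ s)  //  ¬¬(r ↔ p).
  branch 1 (add ¬(s ∧ s)):
    (p ↔ p): β-rule — branch into p, p  //  ¬p, ¬p.
      branch 1.1 (add p, p):
        ¬(s ∧ s): β-rule — branch into ¬s  //  ¬s.
          branch 1.1.1 (add ¬s):
            × closes — contains both s and ¬s.
          branch 1.1.2 (add ¬s):
            × closes — contains both s and ¬s.
      branch 1.2 (add ¬p, ¬p):
        ¬(s ∧ s): β-rule — branch into ¬s  //  ¬s.
          branch 1.2.1 (add ¬s):
            × closes — contains both s and ¬s.
          branch 1.2.2 (add ¬s):
            × closes — contains both s and ¬s.
  branch 2 (add ¬¬(r ↔ p)):
    (p ↔ p): β-rule — branch into p, p  //  ¬p, ¬p.
      branch 2.1 (add p, p):
        ¬¬(r ↔ p): β-rule — branch into r, p  //  ¬r, ¬p.
          branch 2.1.1 (add r, p):
            × closes — contains both r and ¬r.
          branch 2.1.2 (add ¬r, ¬p):
            × closes — contains both p and ¬p.
      branch 2.2 (add ¬p, ¬p):
        ¬¬(r ↔ p): β-rule — branch into r, p  //  ¬r, ¬p.
          branch 2.2.1 (add r, p):
            × closes — contains both r and ¬r.
          branch 2.2.2 (add ¬r, ¬p):
            ○ open, literals {p=F, r=F, s=T}.
7 branches closed, 1 open.
An open branch gives a countermodel: p=F, r=F, s=T (unmentioned atoms arbitrary); the premises hold there but the conclusion fails.

No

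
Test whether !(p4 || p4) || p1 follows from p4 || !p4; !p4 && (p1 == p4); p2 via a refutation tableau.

Yes

Initial set: {(p4 || !p4); (!p4 && (p1 == p4)); p2; !(!(p4 || p4) || p1)}.
(!p4 && (p1 == p4)): α-rule — add !p4, (p1 == p4).
!(!(p4 || p4) || p1): α-rule — add !!(p4 || p4), !p1.
(p4 || !p4): β-rule — branch into p4  //  !p4.
  branch 1 (add p4):
    × closes — contains both p4 and !p4.
  branch 2 (add !p4):
    (p1 == p4): β-rule — branch into p1, p4  //  !p1, !p4.
      branch 2.1 (add p1, p4):
        × closes — contains both p1 and !p1.
      branch 2.2 (add !p1, !p4):
        !!(p4 || p4): β-rule — branch into p4  //  p4.
          branch 2.2.1 (add p4):
            × closes — contains both p4 and !p4.
          branch 2.2.2 (add p4):
            × closes — contains both p4 and !p4.
All 4 branches close.
Every branch closed, so the premises entail the conclusion.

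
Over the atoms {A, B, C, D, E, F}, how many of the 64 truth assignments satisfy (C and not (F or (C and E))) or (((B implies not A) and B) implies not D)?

57

Initial set: {((C and not (F or (C and E))) or (((B implies not A) and B) implies not D))}.
((C and not (F or (C and E))) or (((B implies not A) and B) implies not D)): β-rule — branch into (C and not (F or (C and E)))  //  (((B implies not A) and B) implies not D).
  branch 1 (add (C and not (F or (C and E)))):
    (C and not (F or (C and E))): α-rule — add C, not (F or (C and E)).
    not (F or (C and E)): α-rule — add not F, not (C and E).
    not (C and E): β-rule — branch into not C  //  not E.
      branch 1.1 (add not C):
        × closes — contains both C and not C.
      branch 1.2 (add not E):
        ○ open, literals {C=1, E=0, F=0}.
  branch 2 (add (((B implies not A) and B) implies not D)):
    (((B implies not A) and B) implies not D): β-rule — branch into not ((B implies not A) and B)  //  not D.
      branch 2.1 (add not ((B implies not A) and B)):
        not ((B implies not A) and B): β-rule — branch into not (B implies not A)  //  not B.
          branch 2.1.1 (add not (B implies not A)):
            not (B implies not A): α-rule — add B, not not A.
            ○ open, literals {A=1, B=1}.
          branch 2.1.2 (add not B):
            ○ open, literals {B=0}.
      branch 2.2 (add not D):
        ○ open, literals {D=0}.
1 branch closed, 4 open.
Each open branch fixes some atoms; the unmentioned ones are free. Counting distinct full assignments: branch {C=1, E=0, F=0} (A, B, D) contributes 8 new; branch {A=1, B=1} (C, D, E, F) contributes 14 new; branch {B=0} (A, C, D, E, F) contributes 28 new; branch {D=0} (A, B, C, E, F) contributes 7 new. Total: 57.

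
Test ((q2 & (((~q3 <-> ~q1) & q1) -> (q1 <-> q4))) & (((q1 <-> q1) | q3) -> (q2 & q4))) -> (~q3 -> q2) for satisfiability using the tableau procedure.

Initial set: {T (((q2 & (((~q3 <-> ~q1) & q1) -> (q1 <-> q4))) & (((q1 <-> q1) | q3) -> (q2 & q4))) -> (~q3 -> q2))}.
T (((q2 & (((~q3 <-> ~q1) & q1) -> (q1 <-> q4))) & (((q1 <-> q1) | q3) -> (q2 & q4))) -> (~q3 -> q2)): β-rule — branch into F ((q2 & (((~q3 <-> ~q1) & q1) -> (q1 <-> q4))) & (((q1 <-> q1) | q3) -> (q2 & q4)))  //  T (~q3 -> q2).
  branch 1 (add F ((q2 & (((~q3 <-> ~q1) & q1) -> (q1 <-> q4))) & (((q1 <-> q1) | q3) -> (q2 & q4)))):
    F ((q2 & (((~q3 <-> ~q1) & q1) -> (q1 <-> q4))) & (((q1 <-> q1) | q3) -> (q2 & q4))): β-rule — branch into F (q2 & (((~q3 <-> ~q1) & q1) -> (q1 <-> q4)))  //  F (((q1 <-> q1) | q3) -> (q2 & q4)).
      branch 1.1 (add F (q2 & (((~q3 <-> ~q1) & q1) -> (q1 <-> q4)))):
        F (q2 & (((~q3 <-> ~q1) & q1) -> (q1 <-> q4))): β-rule — branch into F q2  //  F (((~q3 <-> ~q1) & q1) -> (q1 <-> q4)).
          branch 1.1.1 (add F q2):
            ○ open, literals {q2=false}.
          branch 1.1.2 (add F (((~q3 <-> ~q1) & q1) -> (q1 <-> q4))):
            F (((~q3 <-> ~q1) & q1) -> (q1 <-> q4)): α-rule — add T ((~q3 <-> ~q1) & q1), F (q1 <-> q4).
            T ((~q3 <-> ~q1) & q1): α-rule — add T (~q3 <-> ~q1), T q1.
            F (q1 <-> q4): β-rule — branch into T q1, F q4  //  F q1, T q4.
              branch 1.1.2.1 (add T q1, F q4):
                T (~q3 <-> ~q1): β-rule — branch into T ~q3, T ~q1  //  F ~q3, F ~q1.
                  branch 1.1.2.1.1 (add T ~q3, T ~q1):
                    × closes — contains both q1 and ~q1.
                  branch 1.1.2.1.2 (add F ~q3, F ~q1):
                    ○ open, literals {q1=true, q3=true, q4=false}.
              branch 1.1.2.2 (add F q1, T q4):
                × closes — contains both q1 and ~q1.
      branch 1.2 (add F (((q1 <-> q1) | q3) -> (q2 & q4))):
        F (((q1 <-> q1) | q3) -> (q2 & q4)): α-rule — add T ((q1 <-> q1) | q3), F (q2 & q4).
        T ((q1 <-> q1) | q3): β-rule — branch into T (q1 <-> q1)  //  T q3.
          branch 1.2.1 (add T (q1 <-> q1)):
            F (q2 & q4): β-rule — branch into F q2  //  F q4.
              branch 1.2.1.1 (add F q2):
                T (q1 <-> q1): β-rule — branch into T q1, T q1  //  F q1, F q1.
                  branch 1.2.1.1.1 (add T q1, T q1):
                    ○ open, literals {q1=true, q2=false}.
                  branch 1.2.1.1.2 (add F q1, F q1):
                    ○ open, literals {q1=false, q2=false}.
              branch 1.2.1.2 (add F q4):
                T (q1 <-> q1): β-rule — branch into T q1, T q1  //  F q1, F q1.
                  branch 1.2.1.2.1 (add T q1, T q1):
                    ○ open, literals {q1=true, q4=false}.
                  branch 1.2.1.2.2 (add F q1, F q1):
                    ○ open, literals {q1=false, q4=false}.
          branch 1.2.2 (add T q3):
            F (q2 & q4): β-rule — branch into F q2  //  F q4.
              branch 1.2.2.1 (add F q2):
                ○ open, literals {q2=false, q3=true}.
              branch 1.2.2.2 (add F q4):
                ○ open, literals {q3=true, q4=false}.
  branch 2 (add T (~q3 -> q2)):
    T (~q3 -> q2): β-rule — branch into F ~q3  //  T q2.
      branch 2.1 (add F ~q3):
        ○ open, literals {q3=true}.
      branch 2.2 (add T q2):
        ○ open, literals {q2=true}.
2 branches closed, 10 open.
An open branch gives a satisfying assignment: q2=false.

Satisfiable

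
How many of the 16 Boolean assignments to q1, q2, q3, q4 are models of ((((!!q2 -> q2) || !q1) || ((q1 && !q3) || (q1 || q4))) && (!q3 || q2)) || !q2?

16

Initial set: {T (((((!!q2 -> q2) || !q1) || ((q1 && !q3) || (q1 || q4))) && (!q3 || q2)) || !q2)}.
T (((((!!q2 -> q2) || !q1) || ((q1 && !q3) || (q1 || q4))) && (!q3 || q2)) || !q2): β-rule — branch into T ((((!!q2 -> q2) || !q1) || ((q1 && !q3) || (q1 || q4))) && (!q3 || q2))  //  T !q2.
  branch 1 (add T ((((!!q2 -> q2) || !q1) || ((q1 && !q3) || (q1 || q4))) && (!q3 || q2))):
    T ((((!!q2 -> q2) || !q1) || ((q1 && !q3) || (q1 || q4))) && (!q3 || q2)): α-rule — add T (((!!q2 -> q2) || !q1) || ((q1 && !q3) || (q1 || q4))), T (!q3 || q2).
    T (((!!q2 -> q2) || !q1) || ((q1 && !q3) || (q1 || q4))): β-rule — branch into T ((!!q2 -> q2) || !q1)  //  T ((q1 && !q3) || (q1 || q4)).
      branch 1.1 (add T ((!!q2 -> q2) || !q1)):
        T (!q3 || q2): β-rule — branch into T !q3  //  T q2.
          branch 1.1.1 (add T !q3):
            T ((!!q2 -> q2) || !q1): β-rule — branch into T (!!q2 -> q2)  //  T !q1.
              branch 1.1.1.1 (add T (!!q2 -> q2)):
                T (!!q2 -> q2): β-rule — branch into F !!q2  //  T q2.
                  branch 1.1.1.1.1 (add F !!q2):
                    F !!q2: drop double negation, giving F q2.
                    ○ open, literals {q2=false, q3=false}.
                  branch 1.1.1.1.2 (add T q2):
                    ○ open, literals {q2=true, q3=false}.
              branch 1.1.1.2 (add T !q1):
                ○ open, literals {q1=false, q3=false}.
          branch 1.1.2 (add T q2):
            T ((!!q2 -> q2) || !q1): β-rule — branch into T (!!q2 -> q2)  //  T !q1.
              branch 1.1.2.1 (add T (!!q2 -> q2)):
                T (!!q2 -> q2): β-rule — branch into F !!q2  //  T q2.
                  branch 1.1.2.1.1 (add F !!q2):
                    F !!q2: drop double negation, giving F q2.
                    × closes — contains both q2 and !q2.
                  branch 1.1.2.1.2 (add T q2):
                    ○ open, literals {q2=true}.
              branch 1.1.2.2 (add T !q1):
                ○ open, literals {q1=false, q2=true}.
      branch 1.2 (add T ((q1 && !q3) || (q1 || q4))):
        T (!q3 || q2): β-rule — branch into T !q3  //  T q2.
          branch 1.2.1 (add T !q3):
            T ((q1 && !q3) || (q1 || q4)): β-rule — branch into T (q1 && !q3)  //  T (q1 || q4).
              branch 1.2.1.1 (add T (q1 && !q3)):
                T (q1 && !q3): α-rule — add T q1, T !q3.
                ○ open, literals {q1=true, q3=false}.
              branch 1.2.1.2 (add T (q1 || q4)):
                T (q1 || q4): β-rule — branch into T q1  //  T q4.
                  branch 1.2.1.2.1 (add T q1):
                    ○ open, literals {q1=true, q3=false}.
                  branch 1.2.1.2.2 (add T q4):
                    ○ open, literals {q3=false, q4=true}.
          branch 1.2.2 (add T q2):
            T ((q1 && !q3) || (q1 || q4)): β-rule — branch into T (q1 && !q3)  //  T (q1 || q4).
              branch 1.2.2.1 (add T (q1 && !q3)):
                T (q1 && !q3): α-rule — add T q1, T !q3.
                ○ open, literals {q1=true, q2=true, q3=false}.
              branch 1.2.2.2 (add T (q1 || q4)):
                T (q1 || q4): β-rule — branch into T q1  //  T q4.
                  branch 1.2.2.2.1 (add T q1):
                    ○ open, literals {q1=true, q2=true}.
                  branch 1.2.2.2.2 (add T q4):
                    ○ open, literals {q2=true, q4=true}.
  branch 2 (add T !q2):
    ○ open, literals {q2=false}.
1 branch closed, 12 open.
Each open branch fixes some atoms; the unmentioned ones are free. Counting distinct full assignments: branch {q2=false, q3=false} (q1, q4) contributes 4 new; branch {q2=true, q3=false} (q1, q4) contributes 4 new; branch {q1=false, q3=false} (q2, q4) contributes 0 new; branch {q2=true} (q1, q3, q4) contributes 4 new; branch {q1=false, q2=true} (q3, q4) contributes 0 new; branch {q1=true, q3=false} (q2, q4) contributes 0 new; branch {q1=true, q3=false} (q2, q4) contributes 0 new; branch {q3=false, q4=true} (q1, q2) contributes 0 new; branch {q1=true, q2=true, q3=false} (q4) contributes 0 new; branch {q1=true, q2=true} (q3, q4) contributes 0 new; branch {q2=true, q4=true} (q1, q3) contributes 0 new; branch {q2=false} (q1, q3, q4) contributes 4 new. Total: 16.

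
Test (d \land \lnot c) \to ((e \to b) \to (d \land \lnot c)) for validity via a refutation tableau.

Valid

Assume the negation and expand:
Initial set: {\lnot ((d \land \lnot c) \to ((e \to b) \to (d \land \lnot c)))}.
\lnot ((d \land \lnot c) \to ((e \to b) \to (d \land \lnot c))): α-rule — add (d \land \lnot c), \lnot ((e \to b) \to (d \land \lnot c)).
(d \land \lnot c): α-rule — add d, \lnot c.
\lnot ((e \to b) \to (d \land \lnot c)): α-rule — add (e \to b), \lnot (d \land \lnot c).
(e \to b): β-rule — branch into \lnot e  //  b.
  branch 1 (add \lnot e):
    \lnot (d \land \lnot c): β-rule — branch into \lnot d  //  \lnot \lnot c.
      branch 1.1 (add \lnot d):
        × closes — contains both d and \lnot d.
      branch 1.2 (add \lnot \lnot c):
        × closes — contains both c and \lnot c.
  branch 2 (add b):
    \lnot (d \land \lnot c): β-rule — branch into \lnot d  //  \lnot \lnot c.
      branch 2.1 (add \lnot d):
        × closes — contains both d and \lnot d.
      branch 2.2 (add \lnot \lnot c):
        × closes — contains both c and \lnot c.
All 4 branches close.
Every branch closed, so the negation is unsatisfiable and the formula is valid.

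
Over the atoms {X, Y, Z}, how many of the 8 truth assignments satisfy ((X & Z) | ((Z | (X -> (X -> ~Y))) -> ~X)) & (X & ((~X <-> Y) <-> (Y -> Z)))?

Initial set: {T (((X & Z) | ((Z | (X -> (X -> ~Y))) -> ~X)) & (X & ((~X <-> Y) <-> (Y -> Z))))}.
T (((X & Z) | ((Z | (X -> (X -> ~Y))) -> ~X)) & (X & ((~X <-> Y) <-> (Y -> Z)))): α-rule — add T ((X & Z) | ((Z | (X -> (X -> ~Y))) -> ~X)), T (X & ((~X <-> Y) <-> (Y -> Z))).
T (X & ((~X <-> Y) <-> (Y -> Z))): α-rule — add T X, T ((~X <-> Y) <-> (Y -> Z)).
T ((X & Z) | ((Z | (X -> (X -> ~Y))) -> ~X)): β-rule — branch into T (X & Z)  //  T ((Z | (X -> (X -> ~Y))) -> ~X).
  branch 1 (add T (X & Z)):
    T (X & Z): α-rule — add T X, T Z.
    T ((~X <-> Y) <-> (Y -> Z)): β-rule — branch into T (~X <-> Y), T (Y -> Z)  //  F (~X <-> Y), F (Y -> Z).
      branch 1.1 (add T (~X <-> Y), T (Y -> Z)):
        T (~X <-> Y): β-rule — branch into T ~X, T Y  //  F ~X, F Y.
          branch 1.1.1 (add T ~X, T Y):
            × closes — contains both X and ~X.
          branch 1.1.2 (add F ~X, F Y):
            T (Y -> Z): β-rule — branch into F Y  //  T Z.
              branch 1.1.2.1 (add F Y):
                ○ open, literals {X=T, Y=F, Z=T}.
              branch 1.1.2.2 (add T Z):
                ○ open, literals {X=T, Y=F, Z=T}.
      branch 1.2 (add F (~X <-> Y), F (Y -> Z)):
        F (Y -> Z): α-rule — add T Y, F Z.
        × closes — contains both Z and ~Z.
  branch 2 (add T ((Z | (X -> (X -> ~Y))) -> ~X)):
    T ((~X <-> Y) <-> (Y -> Z)): β-rule — branch into T (~X <-> Y), T (Y -> Z)  //  F (~X <-> Y), F (Y -> Z).
      branch 2.1 (add T (~X <-> Y), T (Y -> Z)):
        T ((Z | (X -> (X -> ~Y))) -> ~X): β-rule — branch into F (Z | (X -> (X -> ~Y)))  //  T ~X.
          branch 2.1.1 (add F (Z | (X -> (X -> ~Y)))):
            F (Z | (X -> (X -> ~Y))): α-rule — add F Z, F (X -> (X -> ~Y)).
            F (X -> (X -> ~Y)): α-rule — add T X, F (X -> ~Y).
            F (X -> ~Y): α-rule — add T X, F ~Y.
            T (~X <-> Y): β-rule — branch into T ~X, T Y  //  F ~X, F Y.
              branch 2.1.1.1 (add T ~X, T Y):
                × closes — contains both X and ~X.
              branch 2.1.1.2 (add F ~X, F Y):
                × closes — contains both Y and ~Y.
          branch 2.1.2 (add T ~X):
            × closes — contains both X and ~X.
      branch 2.2 (add F (~X <-> Y), F (Y -> Z)):
        F (Y -> Z): α-rule — add T Y, F Z.
        T ((Z | (X -> (X -> ~Y))) -> ~X): β-rule — branch into F (Z | (X -> (X -> ~Y)))  //  T ~X.
          branch 2.2.1 (add F (Z | (X -> (X -> ~Y)))):
            F (Z | (X -> (X -> ~Y))): α-rule — add F Z, F (X -> (X -> ~Y)).
            F (X -> (X -> ~Y)): α-rule — add T X, F (X -> ~Y).
            F (X -> ~Y): α-rule — add T X, F ~Y.
            F (~X <-> Y): β-rule — branch into T ~X, F Y  //  F ~X, T Y.
              branch 2.2.1.1 (add T ~X, F Y):
                × closes — contains both X and ~X.
              branch 2.2.1.2 (add F ~X, T Y):
                ○ open, literals {X=T, Y=T, Z=F}.
          branch 2.2.2 (add T ~X):
            × closes — contains both X and ~X.
7 branches closed, 3 open.
Each open branch fixes some atoms; the unmentioned ones are free. Counting distinct full assignments: branch {X=T, Y=F, Z=T} (none free) contributes 1 new; branch {X=T, Y=F, Z=T} (none free) contributes 0 new; branch {X=T, Y=T, Z=F} (none free) contributes 1 new. Total: 2.

2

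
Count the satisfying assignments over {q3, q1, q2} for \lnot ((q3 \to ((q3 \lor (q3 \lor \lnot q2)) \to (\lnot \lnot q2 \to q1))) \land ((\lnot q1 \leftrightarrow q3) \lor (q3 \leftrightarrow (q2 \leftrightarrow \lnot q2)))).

3

Initial set: {\lnot ((q3 \to ((q3 \lor (q3 \lor \lnot q2)) \to (\lnot \lnot q2 \to q1))) \land ((\lnot q1 \leftrightarrow q3) \lor (q3 \leftrightarrow (q2 \leftrightarrow \lnot q2))))}.
\lnot ((q3 \to ((q3 \lor (q3 \lor \lnot q2)) \to (\lnot \lnot q2 \to q1))) \land ((\lnot q1 \leftrightarrow q3) \lor (q3 \leftrightarrow (q2 \leftrightarrow \lnot q2)))): β-rule — branch into \lnot (q3 \to ((q3 \lor (q3 \lor \lnot q2)) \to (\lnot \lnot q2 \to q1)))  //  \lnot ((\lnot q1 \leftrightarrow q3) \lor (q3 \leftrightarrow (q2 \leftrightarrow \lnot q2))).
  branch 1 (add \lnot (q3 \to ((q3 \lor (q3 \lor \lnot q2)) \to (\lnot \lnot q2 \to q1)))):
    \lnot (q3 \to ((q3 \lor (q3 \lor \lnot q2)) \to (\lnot \lnot q2 \to q1))): α-rule — add q3, \lnot ((q3 \lor (q3 \lor \lnot q2)) \to (\lnot \lnot q2 \to q1)).
    \lnot ((q3 \lor (q3 \lor \lnot q2)) \to (\lnot \lnot q2 \to q1)): α-rule — add (q3 \lor (q3 \lor \lnot q2)), \lnot (\lnot \lnot q2 \to q1).
    \lnot (\lnot \lnot q2 \to q1): α-rule — add \lnot \lnot q2, \lnot q1.
    \lnot \lnot q2: drop double negation, giving q2.
    (q3 \lor (q3 \lor \lnot q2)): β-rule — branch into q3  //  (q3 \lor \lnot q2).
      branch 1.1 (add q3):
        ○ open, literals {q1=F, q2=T, q3=T}.
      branch 1.2 (add (q3 \lor \lnot q2)):
        (q3 \lor \lnot q2): β-rule — branch into q3  //  \lnot q2.
          branch 1.2.1 (add q3):
            ○ open, literals {q1=F, q2=T, q3=T}.
          branch 1.2.2 (add \lnot q2):
            × closes — contains both q2 and \lnot q2.
  branch 2 (add \lnot ((\lnot q1 \leftrightarrow q3) \lor (q3 \leftrightarrow (q2 \leftrightarrow \lnot q2)))):
    \lnot ((\lnot q1 \leftrightarrow q3) \lor (q3 \leftrightarrow (q2 \leftrightarrow \lnot q2))): α-rule — add \lnot (\lnot q1 \leftrightarrow q3), \lnot (q3 \leftrightarrow (q2 \leftrightarrow \lnot q2)).
    \lnot (\lnot q1 \leftrightarrow q3): β-rule — branch into \lnot q1, \lnot q3  //  \lnot \lnot q1, q3.
      branch 2.1 (add \lnot q1, \lnot q3):
        \lnot (q3 \leftrightarrow (q2 \leftrightarrow \lnot q2)): β-rule — branch into q3, \lnot (q2 \leftrightarrow \lnot q2)  //  \lnot q3, (q2 \leftrightarrow \lnot q2).
          branch 2.1.1 (add q3, \lnot (q2 \leftrightarrow \lnot q2)):
            × closes — contains both q3 and \lnot q3.
          branch 2.1.2 (add \lnot q3, (q2 \leftrightarrow \lnot q2)):
            (q2 \leftrightarrow \lnot q2): β-rule — branch into q2, \lnot q2  //  \lnot q2, \lnot \lnot q2.
              branch 2.1.2.1 (add q2, \lnot q2):
                × closes — contains both q2 and \lnot q2.
              branch 2.1.2.2 (add \lnot q2, \lnot \lnot q2):
                × closes — contains both q2 and \lnot q2.
      branch 2.2 (add \lnot \lnot q1, q3):
        \lnot (q3 \leftrightarrow (q2 \leftrightarrow \lnot q2)): β-rule — branch into q3, \lnot (q2 \leftrightarrow \lnot q2)  //  \lnot q3, (q2 \leftrightarrow \lnot q2).
          branch 2.2.1 (add q3, \lnot (q2 \leftrightarrow \lnot q2)):
            \lnot (q2 \leftrightarrow \lnot q2): β-rule — branch into q2, \lnot \lnot q2  //  \lnot q2, \lnot q2.
              branch 2.2.1.1 (add q2, \lnot \lnot q2):
                ○ open, literals {q1=T, q2=T, q3=T}.
              branch 2.2.1.2 (add \lnot q2, \lnot q2):
                ○ open, literals {q1=T, q2=F, q3=T}.
          branch 2.2.2 (add \lnot q3, (q2 \leftrightarrow \lnot q2)):
            × closes — contains both q3 and \lnot q3.
5 branches closed, 4 open.
Each open branch fixes some atoms; the unmentioned ones are free. Counting distinct full assignments: branch {q1=F, q2=T, q3=T} (none free) contributes 1 new; branch {q1=F, q2=T, q3=T} (none free) contributes 0 new; branch {q1=T, q2=T, q3=T} (none free) contributes 1 new; branch {q1=T, q2=F, q3=T} (none free) contributes 1 new. Total: 3.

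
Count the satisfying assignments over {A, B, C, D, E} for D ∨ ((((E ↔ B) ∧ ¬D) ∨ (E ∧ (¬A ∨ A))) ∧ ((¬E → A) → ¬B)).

Initial set: {(D ∨ ((((E ↔ B) ∧ ¬D) ∨ (E ∧ (¬A ∨ A))) ∧ ((¬E → A) → ¬B)))}.
(D ∨ ((((E ↔ B) ∧ ¬D) ∨ (E ∧ (¬A ∨ A))) ∧ ((¬E → A) → ¬B))): β-rule — branch into D  //  ((((E ↔ B) ∧ ¬D) ∨ (E ∧ (¬A ∨ A))) ∧ ((¬E → A) → ¬B)).
  branch 1 (add D):
    ○ open, literals {D=1}.
  branch 2 (add ((((E ↔ B) ∧ ¬D) ∨ (E ∧ (¬A ∨ A))) ∧ ((¬E → A) → ¬B))):
    ((((E ↔ B) ∧ ¬D) ∨ (E ∧ (¬A ∨ A))) ∧ ((¬E → A) → ¬B)): α-rule — add (((E ↔ B) ∧ ¬D) ∨ (E ∧ (¬A ∨ A))), ((¬E → A) → ¬B).
    (((E ↔ B) ∧ ¬D) ∨ (E ∧ (¬A ∨ A))): β-rule — branch into ((E ↔ B) ∧ ¬D)  //  (E ∧ (¬A ∨ A)).
      branch 2.1 (add ((E ↔ B) ∧ ¬D)):
        ((E ↔ B) ∧ ¬D): α-rule — add (E ↔ B), ¬D.
        ((¬E → A) → ¬B): β-rule — branch into ¬(¬E → A)  //  ¬B.
          branch 2.1.1 (add ¬(¬E → A)):
            ¬(¬E → A): α-rule — add ¬E, ¬A.
            (E ↔ B): β-rule — branch into E, B  //  ¬E, ¬B.
              branch 2.1.1.1 (add E, B):
                × closes — contains both E and ¬E.
              branch 2.1.1.2 (add ¬E, ¬B):
                ○ open, literals {A=0, B=0, D=0, E=0}.
          branch 2.1.2 (add ¬B):
            (E ↔ B): β-rule — branch into E, B  //  ¬E, ¬B.
              branch 2.1.2.1 (add E, B):
                × closes — contains both B and ¬B.
              branch 2.1.2.2 (add ¬E, ¬B):
                ○ open, literals {B=0, D=0, E=0}.
      branch 2.2 (add (E ∧ (¬A ∨ A))):
        (E ∧ (¬A ∨ A)): α-rule — add E, (¬A ∨ A).
        ((¬E → A) → ¬B): β-rule — branch into ¬(¬E → A)  //  ¬B.
          branch 2.2.1 (add ¬(¬E → A)):
            ¬(¬E → A): α-rule — add ¬E, ¬A.
            × closes — contains both E and ¬E.
          branch 2.2.2 (add ¬B):
            (¬A ∨ A): β-rule — branch into ¬A  //  A.
              branch 2.2.2.1 (add ¬A):
                ○ open, literals {A=0, B=0, E=1}.
              branch 2.2.2.2 (add A):
                ○ open, literals {A=1, B=0, E=1}.
3 branches closed, 5 open.
Each open branch fixes some atoms; the unmentioned ones are free. Counting distinct full assignments: branch {D=1} (A, B, C, E) contributes 16 new; branch {A=0, B=0, D=0, E=0} (C) contributes 2 new; branch {B=0, D=0, E=0} (A, C) contributes 2 new; branch {A=0, B=0, E=1} (C, D) contributes 2 new; branch {A=1, B=0, E=1} (C, D) contributes 2 new. Total: 24.

24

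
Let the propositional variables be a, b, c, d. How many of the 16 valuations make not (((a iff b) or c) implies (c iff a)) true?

Initial set: {T not (((a iff b) or c) implies (c iff a))}.
T not (((a iff b) or c) implies (c iff a)): α-rule — add T ((a iff b) or c), F (c iff a).
T ((a iff b) or c): β-rule — branch into T (a iff b)  //  T c.
  branch 1 (add T (a iff b)):
    F (c iff a): β-rule — branch into T c, F a  //  F c, T a.
      branch 1.1 (add T c, F a):
        T (a iff b): β-rule — branch into T a, T b  //  F a, F b.
          branch 1.1.1 (add T a, T b):
            × closes — contains both a and not a.
          branch 1.1.2 (add F a, F b):
            ○ open, literals {a=false, b=false, c=true}.
      branch 1.2 (add F c, T a):
        T (a iff b): β-rule — branch into T a, T b  //  F a, F b.
          branch 1.2.1 (add T a, T b):
            ○ open, literals {a=true, b=true, c=false}.
          branch 1.2.2 (add F a, F b):
            × closes — contains both a and not a.
  branch 2 (add T c):
    F (c iff a): β-rule — branch into T c, F a  //  F c, T a.
      branch 2.1 (add T c, F a):
        ○ open, literals {a=false, c=true}.
      branch 2.2 (add F c, T a):
        × closes — contains both c and not c.
3 branches closed, 3 open.
Each open branch fixes some atoms; the unmentioned ones are free. Counting distinct full assignments: branch {a=false, b=false, c=true} (d) contributes 2 new; branch {a=true, b=true, c=false} (d) contributes 2 new; branch {a=false, c=true} (b, d) contributes 2 new. Total: 6.

6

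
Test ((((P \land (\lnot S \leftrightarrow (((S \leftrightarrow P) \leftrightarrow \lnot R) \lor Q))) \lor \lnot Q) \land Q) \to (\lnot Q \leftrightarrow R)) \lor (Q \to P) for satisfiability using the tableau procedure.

Satisfiable

Initial set: {(((((P \land (\lnot S \leftrightarrow (((S \leftrightarrow P) \leftrightarrow \lnot R) \lor Q))) \lor \lnot Q) \land Q) \to (\lnot Q \leftrightarrow R)) \lor (Q \to P))}.
(((((P \land (\lnot S \leftrightarrow (((S \leftrightarrow P) \leftrightarrow \lnot R) \lor Q))) \lor \lnot Q) \land Q) \to (\lnot Q \leftrightarrow R)) \lor (Q \to P)): β-rule — branch into ((((P \land (\lnot S \leftrightarrow (((S \leftrightarrow P) \leftrightarrow \lnot R) \lor Q))) \lor \lnot Q) \land Q) \to (\lnot Q \leftrightarrow R))  //  (Q \to P).
  branch 1 (add ((((P \land (\lnot S \leftrightarrow (((S \leftrightarrow P) \leftrightarrow \lnot R) \lor Q))) \lor \lnot Q) \land Q) \to (\lnot Q \leftrightarrow R))):
    ((((P \land (\lnot S \leftrightarrow (((S \leftrightarrow P) \leftrightarrow \lnot R) \lor Q))) \lor \lnot Q) \land Q) \to (\lnot Q \leftrightarrow R)): β-rule — branch into \lnot (((P \land (\lnot S \leftrightarrow (((S \leftrightarrow P) \leftrightarrow \lnot R) \lor Q))) \lor \lnot Q) \land Q)  //  (\lnot Q \leftrightarrow R).
      branch 1.1 (add \lnot (((P \land (\lnot S \leftrightarrow (((S \leftrightarrow P) \leftrightarrow \lnot R) \lor Q))) \lor \lnot Q) \land Q)):
        \lnot (((P \land (\lnot S \leftrightarrow (((S \leftrightarrow P) \leftrightarrow \lnot R) \lor Q))) \lor \lnot Q) \land Q): β-rule — branch into \lnot ((P \land (\lnot S \leftrightarrow (((S \leftrightarrow P) \leftrightarrow \lnot R) \lor Q))) \lor \lnot Q)  //  \lnot Q.
          branch 1.1.1 (add \lnot ((P \land (\lnot S \leftrightarrow (((S \leftrightarrow P) \leftrightarrow \lnot R) \lor Q))) \lor \lnot Q)):
            \lnot ((P \land (\lnot S \leftrightarrow (((S \leftrightarrow P) \leftrightarrow \lnot R) \lor Q))) \lor \lnot Q): α-rule — add \lnot (P \land (\lnot S \leftrightarrow (((S \leftrightarrow P) \leftrightarrow \lnot R) \lor Q))), \lnot \lnot Q.
            \lnot (P \land (\lnot S \leftrightarrow (((S \leftrightarrow P) \leftrightarrow \lnot R) \lor Q))): β-rule — branch into \lnot P  //  \lnot (\lnot S \leftrightarrow (((S \leftrightarrow P) \leftrightarrow \lnot R) \lor Q)).
              branch 1.1.1.1 (add \lnot P):
                ○ open, literals {P=0, Q=1}.
              branch 1.1.1.2 (add \lnot (\lnot S \leftrightarrow (((S \leftrightarrow P) \leftrightarrow \lnot R) \lor Q))):
                \lnot (\lnot S \leftrightarrow (((S \leftrightarrow P) \leftrightarrow \lnot R) \lor Q)): β-rule — branch into \lnot S, \lnot (((S \leftrightarrow P) \leftrightarrow \lnot R) \lor Q)  //  \lnot \lnot S, (((S \leftrightarrow P) \leftrightarrow \lnot R) \lor Q).
                  branch 1.1.1.2.1 (add \lnot S, \lnot (((S \leftrightarrow P) \leftrightarrow \lnot R) \lor Q)):
                    \lnot (((S \leftrightarrow P) \leftrightarrow \lnot R) \lor Q): α-rule — add \lnot ((S \leftrightarrow P) \leftrightarrow \lnot R), \lnot Q.
                    × closes — contains both Q and \lnot Q.
                  branch 1.1.1.2.2 (add \lnot \lnot S, (((S \leftrightarrow P) \leftrightarrow \lnot R) \lor Q)):
                    (((S \leftrightarrow P) \leftrightarrow \lnot R) \lor Q): β-rule — branch into ((S \leftrightarrow P) \leftrightarrow \lnot R)  //  Q.
                      branch 1.1.1.2.2.1 (add ((S \leftrightarrow P) \leftrightarrow \lnot R)):
                        ((S \leftrightarrow P) \leftrightarrow \lnot R): β-rule — branch into (S \leftrightarrow P), \lnot R  //  \lnot (S \leftrightarrow P), \lnot \lnot R.
                          branch 1.1.1.2.2.1.1 (add (S \leftrightarrow P), \lnot R):
                            (S \leftrightarrow P): β-rule — branch into S, P  //  \lnot S, \lnot P.
                              branch 1.1.1.2.2.1.1.1 (add S, P):
                                ○ open, literals {P=1, Q=1, R=0, S=1}.
                              branch 1.1.1.2.2.1.1.2 (add \lnot S, \lnot P):
                                × closes — contains both S and \lnot S.
                          branch 1.1.1.2.2.1.2 (add \lnot (S \leftrightarrow P), \lnot \lnot R):
                            \lnot (S \leftrightarrow P): β-rule — branch into S, \lnot P  //  \lnot S, P.
                              branch 1.1.1.2.2.1.2.1 (add S, \lnot P):
                                ○ open, literals {P=0, Q=1, R=1, S=1}.
                              branch 1.1.1.2.2.1.2.2 (add \lnot S, P):
                                × closes — contains both S and \lnot S.
                      branch 1.1.1.2.2.2 (add Q):
                        ○ open, literals {Q=1, S=1}.
          branch 1.1.2 (add \lnot Q):
            ○ open, literals {Q=0}.
      branch 1.2 (add (\lnot Q \leftrightarrow R)):
        (\lnot Q \leftrightarrow R): β-rule — branch into \lnot Q, R  //  \lnot \lnot Q, \lnot R.
          branch 1.2.1 (add \lnot Q, R):
            ○ open, literals {Q=0, R=1}.
          branch 1.2.2 (add \lnot \lnot Q, \lnot R):
            ○ open, literals {Q=1, R=0}.
  branch 2 (add (Q \to P)):
    (Q \to P): β-rule — branch into \lnot Q  //  P.
      branch 2.1 (add \lnot Q):
        ○ open, literals {Q=0}.
      branch 2.2 (add P):
        ○ open, literals {P=1}.
3 branches closed, 9 open.
An open branch gives a satisfying assignment: P=0, Q=1.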